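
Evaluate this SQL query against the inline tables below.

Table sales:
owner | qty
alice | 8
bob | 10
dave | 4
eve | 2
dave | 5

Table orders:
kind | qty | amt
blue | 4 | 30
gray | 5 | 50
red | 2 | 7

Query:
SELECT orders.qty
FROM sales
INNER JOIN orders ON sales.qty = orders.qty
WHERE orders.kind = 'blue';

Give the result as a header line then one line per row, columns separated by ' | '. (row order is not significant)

After JOIN orders (3 rows):
sales.owner | sales.qty | orders.kind | orders.qty | orders.amt
dave | 4 | blue | 4 | 30
eve | 2 | red | 2 | 7
dave | 5 | gray | 5 | 50
After WHERE (1 rows):
sales.owner | sales.qty | orders.kind | orders.qty | orders.amt
dave | 4 | blue | 4 | 30
After SELECT (1 rows):
orders.qty
4

== RESULT ==
orders.qty
4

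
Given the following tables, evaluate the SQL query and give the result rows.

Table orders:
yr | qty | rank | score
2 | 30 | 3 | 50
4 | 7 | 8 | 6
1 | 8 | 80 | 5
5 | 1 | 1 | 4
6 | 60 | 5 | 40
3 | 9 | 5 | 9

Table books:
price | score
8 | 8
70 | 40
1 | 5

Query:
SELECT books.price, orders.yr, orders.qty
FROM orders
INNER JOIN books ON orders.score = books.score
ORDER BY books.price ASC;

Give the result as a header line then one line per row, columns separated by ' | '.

After JOIN books (2 rows):
orders.yr | orders.qty | orders.rank | orders.score | books.price | books.score
1 | 8 | 80 | 5 | 1 | 5
6 | 60 | 5 | 40 | 70 | 40
After SELECT (2 rows):
books.price | orders.yr | orders.qty
1 | 1 | 8
70 | 6 | 60
After ORDER BY (2 rows):
books.price | orders.yr | orders.qty
1 | 1 | 8
70 | 6 | 60

== RESULT ==
books.price | orders.yr | orders.qty
1 | 1 | 8
70 | 6 | 60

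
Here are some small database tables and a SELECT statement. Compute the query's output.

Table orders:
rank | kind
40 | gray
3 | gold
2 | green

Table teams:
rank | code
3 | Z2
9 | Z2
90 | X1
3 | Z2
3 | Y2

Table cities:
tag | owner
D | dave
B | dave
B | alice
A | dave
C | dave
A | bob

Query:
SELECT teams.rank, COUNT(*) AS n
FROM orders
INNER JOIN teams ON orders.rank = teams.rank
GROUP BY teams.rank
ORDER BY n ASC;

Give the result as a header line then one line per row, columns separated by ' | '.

After JOIN teams (3 rows):
orders.rank | orders.kind | teams.rank | teams.code
3 | gold | 3 | Z2
3 | gold | 3 | Z2
3 | gold | 3 | Y2
After GROUP BY (1 rows):
teams.rank | n
3 | 3
After ORDER BY (1 rows):
teams.rank | n
3 | 3

== RESULT ==
teams.rank | n
3 | 3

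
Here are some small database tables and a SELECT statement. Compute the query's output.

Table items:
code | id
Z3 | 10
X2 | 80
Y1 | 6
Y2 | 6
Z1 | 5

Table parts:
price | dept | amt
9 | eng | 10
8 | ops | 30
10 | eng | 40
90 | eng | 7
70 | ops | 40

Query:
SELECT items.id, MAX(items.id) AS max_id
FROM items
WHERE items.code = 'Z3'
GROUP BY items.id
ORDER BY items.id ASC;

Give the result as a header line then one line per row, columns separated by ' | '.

After WHERE (1 rows):
items.code | items.id
Z3 | 10
After GROUP BY (1 rows):
items.id | max_id
10 | 10
After ORDER BY (1 rows):
items.id | max_id
10 | 10

== RESULT ==
items.id | max_id
10 | 10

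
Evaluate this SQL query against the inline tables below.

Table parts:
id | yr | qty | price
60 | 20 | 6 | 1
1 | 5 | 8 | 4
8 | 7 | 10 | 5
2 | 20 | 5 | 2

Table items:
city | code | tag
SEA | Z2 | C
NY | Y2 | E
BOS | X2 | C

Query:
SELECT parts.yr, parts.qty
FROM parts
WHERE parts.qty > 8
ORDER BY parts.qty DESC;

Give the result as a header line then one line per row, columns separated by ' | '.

== RESULT ==
parts.yr | parts.qty
7 | 10

Derivation:
After WHERE (1 rows):
parts.id | parts.yr | parts.qty | parts.price
8 | 7 | 10 | 5
After SELECT (1 rows):
parts.yr | parts.qty
7 | 10
After ORDER BY (1 rows):
parts.yr | parts.qty
7 | 10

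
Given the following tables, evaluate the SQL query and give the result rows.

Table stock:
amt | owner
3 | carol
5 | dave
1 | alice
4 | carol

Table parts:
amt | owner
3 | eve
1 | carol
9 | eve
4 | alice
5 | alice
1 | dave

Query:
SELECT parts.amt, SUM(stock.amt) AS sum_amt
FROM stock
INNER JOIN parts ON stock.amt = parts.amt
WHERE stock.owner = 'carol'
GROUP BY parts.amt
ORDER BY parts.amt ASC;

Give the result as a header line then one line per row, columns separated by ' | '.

After JOIN parts (5 rows):
stock.amt | stock.owner | parts.amt | parts.owner
3 | carol | 3 | eve
5 | dave | 5 | alice
1 | alice | 1 | carol
1 | alice | 1 | dave
4 | carol | 4 | alice
After WHERE (2 rows):
stock.amt | stock.owner | parts.amt | parts.owner
3 | carol | 3 | eve
4 | carol | 4 | alice
After GROUP BY (2 rows):
parts.amt | sum_amt
3 | 3
4 | 4
After ORDER BY (2 rows):
parts.amt | sum_amt
3 | 3
4 | 4

== RESULT ==
parts.amt | sum_amt
3 | 3
4 | 4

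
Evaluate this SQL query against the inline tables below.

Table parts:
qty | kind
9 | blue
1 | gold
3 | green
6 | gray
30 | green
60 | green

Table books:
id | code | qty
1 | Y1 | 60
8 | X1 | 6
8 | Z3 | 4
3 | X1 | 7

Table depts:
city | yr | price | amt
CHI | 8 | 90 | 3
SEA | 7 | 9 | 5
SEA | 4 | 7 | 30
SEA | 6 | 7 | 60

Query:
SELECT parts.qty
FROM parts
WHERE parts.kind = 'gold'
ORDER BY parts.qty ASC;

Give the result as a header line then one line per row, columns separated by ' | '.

After WHERE (1 rows):
parts.qty | parts.kind
1 | gold
After SELECT (1 rows):
parts.qty
1
After ORDER BY (1 rows):
parts.qty
1

== RESULT ==
parts.qty
1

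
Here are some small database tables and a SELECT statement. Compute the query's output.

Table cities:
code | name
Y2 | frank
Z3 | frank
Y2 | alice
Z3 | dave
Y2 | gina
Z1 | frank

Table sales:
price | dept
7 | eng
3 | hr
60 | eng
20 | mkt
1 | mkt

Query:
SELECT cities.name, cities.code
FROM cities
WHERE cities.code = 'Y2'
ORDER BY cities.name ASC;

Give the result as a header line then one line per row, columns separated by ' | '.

After WHERE (3 rows):
cities.code | cities.name
Y2 | frank
Y2 | alice
Y2 | gina
After SELECT (3 rows):
cities.name | cities.code
frank | Y2
alice | Y2
gina | Y2
After ORDER BY (3 rows):
cities.name | cities.code
alice | Y2
frank | Y2
gina | Y2

== RESULT ==
cities.name | cities.code
alice | Y2
frank | Y2
gina | Y2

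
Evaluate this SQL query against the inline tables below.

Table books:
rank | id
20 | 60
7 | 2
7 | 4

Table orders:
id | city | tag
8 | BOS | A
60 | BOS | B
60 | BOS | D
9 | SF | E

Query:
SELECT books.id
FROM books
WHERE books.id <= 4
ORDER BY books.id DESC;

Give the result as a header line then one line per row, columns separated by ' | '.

After WHERE (2 rows):
books.rank | books.id
7 | 2
7 | 4
After SELECT (2 rows):
books.id
2
4
After ORDER BY (2 rows):
books.id
4
2

== RESULT ==
books.id
4
2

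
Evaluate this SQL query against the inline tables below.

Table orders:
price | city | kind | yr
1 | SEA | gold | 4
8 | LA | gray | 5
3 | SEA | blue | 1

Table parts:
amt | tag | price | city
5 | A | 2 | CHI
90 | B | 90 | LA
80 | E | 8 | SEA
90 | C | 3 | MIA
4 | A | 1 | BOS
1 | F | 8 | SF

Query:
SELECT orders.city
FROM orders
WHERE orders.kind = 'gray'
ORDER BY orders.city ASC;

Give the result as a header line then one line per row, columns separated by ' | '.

== RESULT ==
orders.city
LA

Derivation:
After WHERE (1 rows):
orders.price | orders.city | orders.kind | orders.yr
8 | LA | gray | 5
After SELECT (1 rows):
orders.city
LA
After ORDER BY (1 rows):
orders.city
LA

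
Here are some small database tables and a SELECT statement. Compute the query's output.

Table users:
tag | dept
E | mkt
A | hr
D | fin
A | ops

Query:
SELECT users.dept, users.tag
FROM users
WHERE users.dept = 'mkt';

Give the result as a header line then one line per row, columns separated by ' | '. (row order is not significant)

After WHERE (1 rows):
users.tag | users.dept
E | mkt
After SELECT (1 rows):
users.dept | users.tag
mkt | E

== RESULT ==
users.dept | users.tag
mkt | E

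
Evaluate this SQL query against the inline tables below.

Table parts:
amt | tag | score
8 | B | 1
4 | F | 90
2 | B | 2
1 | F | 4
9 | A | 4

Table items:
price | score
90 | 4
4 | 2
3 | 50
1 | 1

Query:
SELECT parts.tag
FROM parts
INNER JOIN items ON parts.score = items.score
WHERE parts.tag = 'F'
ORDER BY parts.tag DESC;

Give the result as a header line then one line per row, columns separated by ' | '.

After JOIN items (4 rows):
parts.amt | parts.tag | parts.score | items.price | items.score
8 | B | 1 | 1 | 1
2 | B | 2 | 4 | 2
1 | F | 4 | 90 | 4
9 | A | 4 | 90 | 4
After WHERE (1 rows):
parts.amt | parts.tag | parts.score | items.price | items.score
1 | F | 4 | 90 | 4
After SELECT (1 rows):
parts.tag
F
After ORDER BY (1 rows):
parts.tag
F

== RESULT ==
parts.tag
F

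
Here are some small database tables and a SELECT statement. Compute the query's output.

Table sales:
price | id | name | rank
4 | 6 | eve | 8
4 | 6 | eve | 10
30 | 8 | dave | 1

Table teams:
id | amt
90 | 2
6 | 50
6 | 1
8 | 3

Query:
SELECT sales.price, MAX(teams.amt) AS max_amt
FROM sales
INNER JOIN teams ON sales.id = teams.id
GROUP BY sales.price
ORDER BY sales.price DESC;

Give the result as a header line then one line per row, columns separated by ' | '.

== RESULT ==
sales.price | max_amt
30 | 3
4 | 50

Derivation:
After JOIN teams (5 rows):
sales.price | sales.id | sales.name | sales.rank | teams.id | teams.amt
4 | 6 | eve | 8 | 6 | 50
4 | 6 | eve | 8 | 6 | 1
4 | 6 | eve | 10 | 6 | 50
4 | 6 | eve | 10 | 6 | 1
30 | 8 | dave | 1 | 8 | 3
After GROUP BY (2 rows):
sales.price | max_amt
4 | 50
30 | 3
After ORDER BY (2 rows):
sales.price | max_amt
30 | 3
4 | 50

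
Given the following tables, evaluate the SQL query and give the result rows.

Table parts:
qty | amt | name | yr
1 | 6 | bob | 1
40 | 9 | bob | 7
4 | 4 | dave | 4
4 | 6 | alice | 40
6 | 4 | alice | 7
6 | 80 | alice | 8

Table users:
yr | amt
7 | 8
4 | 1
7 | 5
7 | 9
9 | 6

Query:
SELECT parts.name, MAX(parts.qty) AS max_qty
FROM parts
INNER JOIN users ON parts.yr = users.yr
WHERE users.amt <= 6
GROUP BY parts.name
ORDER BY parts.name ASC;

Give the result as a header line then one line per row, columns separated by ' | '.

After JOIN users (7 rows):
parts.qty | parts.amt | parts.name | parts.yr | users.yr | users.amt
40 | 9 | bob | 7 | 7 | 8
40 | 9 | bob | 7 | 7 | 5
40 | 9 | bob | 7 | 7 | 9
4 | 4 | dave | 4 | 4 | 1
6 | 4 | alice | 7 | 7 | 8
6 | 4 | alice | 7 | 7 | 5
6 | 4 | alice | 7 | 7 | 9
After WHERE (3 rows):
parts.qty | parts.amt | parts.name | parts.yr | users.yr | users.amt
40 | 9 | bob | 7 | 7 | 5
4 | 4 | dave | 4 | 4 | 1
6 | 4 | alice | 7 | 7 | 5
After GROUP BY (3 rows):
parts.name | max_qty
bob | 40
dave | 4
alice | 6
After ORDER BY (3 rows):
parts.name | max_qty
alice | 6
bob | 40
dave | 4

== RESULT ==
parts.name | max_qty
alice | 6
bob | 40
dave | 4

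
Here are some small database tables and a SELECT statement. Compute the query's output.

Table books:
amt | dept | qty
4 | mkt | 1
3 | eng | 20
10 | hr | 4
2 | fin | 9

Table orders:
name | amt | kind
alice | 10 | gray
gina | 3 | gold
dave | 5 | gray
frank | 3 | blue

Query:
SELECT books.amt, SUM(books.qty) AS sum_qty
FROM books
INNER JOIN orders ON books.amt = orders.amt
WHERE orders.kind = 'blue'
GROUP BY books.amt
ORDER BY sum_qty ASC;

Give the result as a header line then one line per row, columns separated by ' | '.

After JOIN orders (3 rows):
books.amt | books.dept | books.qty | orders.name | orders.amt | orders.kind
3 | eng | 20 | gina | 3 | gold
3 | eng | 20 | frank | 3 | blue
10 | hr | 4 | alice | 10 | gray
After WHERE (1 rows):
books.amt | books.dept | books.qty | orders.name | orders.amt | orders.kind
3 | eng | 20 | frank | 3 | blue
After GROUP BY (1 rows):
books.amt | sum_qty
3 | 20
After ORDER BY (1 rows):
books.amt | sum_qty
3 | 20

== RESULT ==
books.amt | sum_qty
3 | 20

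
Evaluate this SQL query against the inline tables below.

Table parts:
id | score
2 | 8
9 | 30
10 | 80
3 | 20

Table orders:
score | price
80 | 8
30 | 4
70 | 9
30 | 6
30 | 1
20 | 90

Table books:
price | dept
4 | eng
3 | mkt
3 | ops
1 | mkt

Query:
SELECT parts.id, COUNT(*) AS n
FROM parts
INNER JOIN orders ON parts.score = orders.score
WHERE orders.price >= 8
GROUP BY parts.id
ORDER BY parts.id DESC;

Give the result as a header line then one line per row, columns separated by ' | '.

== RESULT ==
parts.id | n
10 | 1
3 | 1

Derivation:
After JOIN orders (5 rows):
parts.id | parts.score | orders.score | orders.price
9 | 30 | 30 | 4
9 | 30 | 30 | 6
9 | 30 | 30 | 1
10 | 80 | 80 | 8
3 | 20 | 20 | 90
After WHERE (2 rows):
parts.id | parts.score | orders.score | orders.price
10 | 80 | 80 | 8
3 | 20 | 20 | 90
After GROUP BY (2 rows):
parts.id | n
10 | 1
3 | 1
After ORDER BY (2 rows):
parts.id | n
10 | 1
3 | 1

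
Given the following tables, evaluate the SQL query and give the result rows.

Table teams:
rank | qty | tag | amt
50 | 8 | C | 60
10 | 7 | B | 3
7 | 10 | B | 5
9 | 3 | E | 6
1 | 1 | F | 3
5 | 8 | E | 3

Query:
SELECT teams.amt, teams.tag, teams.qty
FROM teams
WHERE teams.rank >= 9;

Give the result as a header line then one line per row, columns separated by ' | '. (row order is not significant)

After WHERE (3 rows):
teams.rank | teams.qty | teams.tag | teams.amt
50 | 8 | C | 60
10 | 7 | B | 3
9 | 3 | E | 6
After SELECT (3 rows):
teams.amt | teams.tag | teams.qty
60 | C | 8
3 | B | 7
6 | E | 3

== RESULT ==
teams.amt | teams.tag | teams.qty
60 | C | 8
3 | B | 7
6 | E | 3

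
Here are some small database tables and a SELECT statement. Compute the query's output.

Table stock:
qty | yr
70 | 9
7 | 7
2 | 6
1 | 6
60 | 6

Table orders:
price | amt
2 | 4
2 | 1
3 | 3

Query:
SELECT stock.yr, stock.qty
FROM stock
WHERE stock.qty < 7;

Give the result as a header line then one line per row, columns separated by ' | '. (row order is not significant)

After WHERE (2 rows):
stock.qty | stock.yr
2 | 6
1 | 6
After SELECT (2 rows):
stock.yr | stock.qty
6 | 2
6 | 1

== RESULT ==
stock.yr | stock.qty
6 | 2
6 | 1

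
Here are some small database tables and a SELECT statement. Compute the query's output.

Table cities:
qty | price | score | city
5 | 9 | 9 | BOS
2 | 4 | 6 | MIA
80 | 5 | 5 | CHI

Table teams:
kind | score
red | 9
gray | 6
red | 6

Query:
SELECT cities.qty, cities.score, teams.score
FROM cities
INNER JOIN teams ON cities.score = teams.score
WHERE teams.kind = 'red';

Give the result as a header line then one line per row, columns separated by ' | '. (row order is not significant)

== RESULT ==
cities.qty | cities.score | teams.score
5 | 9 | 9
2 | 6 | 6

Derivation:
After JOIN teams (3 rows):
cities.qty | cities.price | cities.score | cities.city | teams.kind | teams.score
5 | 9 | 9 | BOS | red | 9
2 | 4 | 6 | MIA | gray | 6
2 | 4 | 6 | MIA | red | 6
After WHERE (2 rows):
cities.qty | cities.price | cities.score | cities.city | teams.kind | teams.score
5 | 9 | 9 | BOS | red | 9
2 | 4 | 6 | MIA | red | 6
After SELECT (2 rows):
cities.qty | cities.score | teams.score
5 | 9 | 9
2 | 6 | 6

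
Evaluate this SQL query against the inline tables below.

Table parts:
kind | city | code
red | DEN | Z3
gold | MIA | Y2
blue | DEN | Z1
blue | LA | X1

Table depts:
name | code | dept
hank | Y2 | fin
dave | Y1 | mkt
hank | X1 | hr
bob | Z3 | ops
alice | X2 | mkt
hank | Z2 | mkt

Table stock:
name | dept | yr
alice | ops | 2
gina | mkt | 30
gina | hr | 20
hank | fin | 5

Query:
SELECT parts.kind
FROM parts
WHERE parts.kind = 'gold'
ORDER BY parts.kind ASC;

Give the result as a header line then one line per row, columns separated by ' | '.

After WHERE (1 rows):
parts.kind | parts.city | parts.code
gold | MIA | Y2
After SELECT (1 rows):
parts.kind
gold
After ORDER BY (1 rows):
parts.kind
gold

== RESULT ==
parts.kind
gold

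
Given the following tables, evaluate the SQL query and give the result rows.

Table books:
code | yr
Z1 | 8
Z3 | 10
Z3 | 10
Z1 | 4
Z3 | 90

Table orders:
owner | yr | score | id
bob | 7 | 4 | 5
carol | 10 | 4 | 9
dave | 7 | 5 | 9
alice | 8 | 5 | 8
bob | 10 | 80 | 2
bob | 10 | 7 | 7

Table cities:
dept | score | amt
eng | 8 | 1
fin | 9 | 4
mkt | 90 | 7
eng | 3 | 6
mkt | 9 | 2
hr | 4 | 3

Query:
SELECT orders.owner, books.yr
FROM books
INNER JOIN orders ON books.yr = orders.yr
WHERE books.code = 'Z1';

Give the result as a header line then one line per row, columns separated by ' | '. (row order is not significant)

== RESULT ==
orders.owner | books.yr
alice | 8

Derivation:
After JOIN orders (7 rows):
books.code | books.yr | orders.owner | orders.yr | orders.score | orders.id
Z1 | 8 | alice | 8 | 5 | 8
Z3 | 10 | carol | 10 | 4 | 9
Z3 | 10 | bob | 10 | 80 | 2
Z3 | 10 | bob | 10 | 7 | 7
Z3 | 10 | carol | 10 | 4 | 9
Z3 | 10 | bob | 10 | 80 | 2
Z3 | 10 | bob | 10 | 7 | 7
After WHERE (1 rows):
books.code | books.yr | orders.owner | orders.yr | orders.score | orders.id
Z1 | 8 | alice | 8 | 5 | 8
After SELECT (1 rows):
orders.owner | books.yr
alice | 8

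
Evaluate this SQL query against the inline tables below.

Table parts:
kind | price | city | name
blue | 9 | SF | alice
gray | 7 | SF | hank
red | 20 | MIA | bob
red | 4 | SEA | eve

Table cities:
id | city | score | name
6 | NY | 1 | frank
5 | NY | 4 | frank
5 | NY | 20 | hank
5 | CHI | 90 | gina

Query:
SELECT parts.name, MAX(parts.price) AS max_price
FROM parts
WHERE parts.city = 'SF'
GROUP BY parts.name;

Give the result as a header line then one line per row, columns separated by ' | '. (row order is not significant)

After WHERE (2 rows):
parts.kind | parts.price | parts.city | parts.name
blue | 9 | SF | alice
gray | 7 | SF | hank
After GROUP BY (2 rows):
parts.name | max_price
alice | 9
hank | 7

== RESULT ==
parts.name | max_price
alice | 9
hank | 7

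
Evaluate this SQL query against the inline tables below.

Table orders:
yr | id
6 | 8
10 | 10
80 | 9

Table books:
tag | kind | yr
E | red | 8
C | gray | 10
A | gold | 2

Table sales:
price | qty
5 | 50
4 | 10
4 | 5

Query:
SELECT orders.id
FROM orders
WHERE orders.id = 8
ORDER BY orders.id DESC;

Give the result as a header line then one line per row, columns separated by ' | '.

After WHERE (1 rows):
orders.yr | orders.id
6 | 8
After SELECT (1 rows):
orders.id
8
After ORDER BY (1 rows):
orders.id
8

== RESULT ==
orders.id
8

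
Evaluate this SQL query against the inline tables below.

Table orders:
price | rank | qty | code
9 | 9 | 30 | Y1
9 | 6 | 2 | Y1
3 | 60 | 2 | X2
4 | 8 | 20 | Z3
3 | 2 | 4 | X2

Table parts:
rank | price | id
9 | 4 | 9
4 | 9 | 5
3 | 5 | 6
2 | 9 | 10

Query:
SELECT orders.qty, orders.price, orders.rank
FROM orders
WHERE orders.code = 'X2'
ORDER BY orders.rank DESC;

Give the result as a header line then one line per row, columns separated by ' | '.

== RESULT ==
orders.qty | orders.price | orders.rank
2 | 3 | 60
4 | 3 | 2

Derivation:
After WHERE (2 rows):
orders.price | orders.rank | orders.qty | orders.code
3 | 60 | 2 | X2
3 | 2 | 4 | X2
After SELECT (2 rows):
orders.qty | orders.price | orders.rank
2 | 3 | 60
4 | 3 | 2
After ORDER BY (2 rows):
orders.qty | orders.price | orders.rank
2 | 3 | 60
4 | 3 | 2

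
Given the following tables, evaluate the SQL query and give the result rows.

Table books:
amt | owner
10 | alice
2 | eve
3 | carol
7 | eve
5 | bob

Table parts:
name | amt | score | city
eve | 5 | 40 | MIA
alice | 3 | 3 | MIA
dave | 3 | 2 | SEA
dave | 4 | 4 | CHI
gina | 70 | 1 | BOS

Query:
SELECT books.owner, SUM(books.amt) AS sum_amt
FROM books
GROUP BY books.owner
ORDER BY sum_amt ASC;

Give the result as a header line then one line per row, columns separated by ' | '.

== RESULT ==
books.owner | sum_amt
carol | 3
bob | 5
eve | 9
alice | 10

Derivation:
After GROUP BY (4 rows):
books.owner | sum_amt
alice | 10
eve | 9
carol | 3
bob | 5
After ORDER BY (4 rows):
books.owner | sum_amt
carol | 3
bob | 5
eve | 9
alice | 10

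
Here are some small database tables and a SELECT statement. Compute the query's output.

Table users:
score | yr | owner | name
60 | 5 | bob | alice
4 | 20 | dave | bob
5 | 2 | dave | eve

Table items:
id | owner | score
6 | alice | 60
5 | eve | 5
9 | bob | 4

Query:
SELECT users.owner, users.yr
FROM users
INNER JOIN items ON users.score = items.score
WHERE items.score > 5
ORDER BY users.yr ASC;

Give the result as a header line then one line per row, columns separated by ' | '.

== RESULT ==
users.owner | users.yr
bob | 5

Derivation:
After JOIN items (3 rows):
users.score | users.yr | users.owner | users.name | items.id | items.owner | items.score
60 | 5 | bob | alice | 6 | alice | 60
4 | 20 | dave | bob | 9 | bob | 4
5 | 2 | dave | eve | 5 | eve | 5
After WHERE (1 rows):
users.score | users.yr | users.owner | users.name | items.id | items.owner | items.score
60 | 5 | bob | alice | 6 | alice | 60
After SELECT (1 rows):
users.owner | users.yr
bob | 5
After ORDER BY (1 rows):
users.owner | users.yr
bob | 5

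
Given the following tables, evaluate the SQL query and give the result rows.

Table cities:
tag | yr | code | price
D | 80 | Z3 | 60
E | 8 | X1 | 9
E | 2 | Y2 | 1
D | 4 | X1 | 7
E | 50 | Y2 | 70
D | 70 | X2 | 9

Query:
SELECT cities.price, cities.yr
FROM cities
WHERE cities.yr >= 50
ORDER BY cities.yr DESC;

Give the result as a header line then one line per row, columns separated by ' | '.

After WHERE (3 rows):
cities.tag | cities.yr | cities.code | cities.price
D | 80 | Z3 | 60
E | 50 | Y2 | 70
D | 70 | X2 | 9
After SELECT (3 rows):
cities.price | cities.yr
60 | 80
70 | 50
9 | 70
After ORDER BY (3 rows):
cities.price | cities.yr
60 | 80
9 | 70
70 | 50

== RESULT ==
cities.price | cities.yr
60 | 80
9 | 70
70 | 50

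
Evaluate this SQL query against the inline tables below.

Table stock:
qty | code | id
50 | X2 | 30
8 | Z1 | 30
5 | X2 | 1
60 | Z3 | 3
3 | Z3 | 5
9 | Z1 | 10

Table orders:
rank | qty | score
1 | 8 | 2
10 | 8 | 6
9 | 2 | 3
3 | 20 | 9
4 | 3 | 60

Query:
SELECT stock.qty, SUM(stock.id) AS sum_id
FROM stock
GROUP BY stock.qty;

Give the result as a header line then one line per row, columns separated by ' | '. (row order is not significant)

== RESULT ==
stock.qty | sum_id
50 | 30
8 | 30
5 | 1
60 | 3
3 | 5
9 | 10

Derivation:
After GROUP BY (6 rows):
stock.qty | sum_id
50 | 30
8 | 30
5 | 1
60 | 3
3 | 5
9 | 10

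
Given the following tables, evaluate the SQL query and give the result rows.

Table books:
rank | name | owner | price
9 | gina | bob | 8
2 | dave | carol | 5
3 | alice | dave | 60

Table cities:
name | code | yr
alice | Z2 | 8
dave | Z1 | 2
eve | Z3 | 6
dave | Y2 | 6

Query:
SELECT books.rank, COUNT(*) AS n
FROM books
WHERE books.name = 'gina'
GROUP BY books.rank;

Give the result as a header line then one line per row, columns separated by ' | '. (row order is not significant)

== RESULT ==
books.rank | n
9 | 1

Derivation:
After WHERE (1 rows):
books.rank | books.name | books.owner | books.price
9 | gina | bob | 8
After GROUP BY (1 rows):
books.rank | n
9 | 1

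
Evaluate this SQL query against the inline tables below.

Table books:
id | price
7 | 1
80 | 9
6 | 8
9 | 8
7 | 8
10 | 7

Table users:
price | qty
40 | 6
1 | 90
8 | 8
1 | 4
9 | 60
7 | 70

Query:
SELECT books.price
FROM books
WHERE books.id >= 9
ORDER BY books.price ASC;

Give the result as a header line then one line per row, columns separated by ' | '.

== RESULT ==
books.price
7
8
9

Derivation:
After WHERE (3 rows):
books.id | books.price
80 | 9
9 | 8
10 | 7
After SELECT (3 rows):
books.price
9
8
7
After ORDER BY (3 rows):
books.price
7
8
9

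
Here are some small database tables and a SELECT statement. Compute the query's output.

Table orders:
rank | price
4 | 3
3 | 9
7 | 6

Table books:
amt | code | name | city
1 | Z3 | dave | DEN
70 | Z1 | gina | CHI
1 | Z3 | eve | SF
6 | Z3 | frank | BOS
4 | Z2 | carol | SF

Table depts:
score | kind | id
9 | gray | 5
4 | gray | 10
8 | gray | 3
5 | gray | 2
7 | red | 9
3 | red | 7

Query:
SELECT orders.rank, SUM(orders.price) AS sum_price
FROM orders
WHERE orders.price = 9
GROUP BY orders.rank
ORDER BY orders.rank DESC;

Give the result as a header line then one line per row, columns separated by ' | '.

== RESULT ==
orders.rank | sum_price
3 | 9

Derivation:
After WHERE (1 rows):
orders.rank | orders.price
3 | 9
After GROUP BY (1 rows):
orders.rank | sum_price
3 | 9
After ORDER BY (1 rows):
orders.rank | sum_price
3 | 9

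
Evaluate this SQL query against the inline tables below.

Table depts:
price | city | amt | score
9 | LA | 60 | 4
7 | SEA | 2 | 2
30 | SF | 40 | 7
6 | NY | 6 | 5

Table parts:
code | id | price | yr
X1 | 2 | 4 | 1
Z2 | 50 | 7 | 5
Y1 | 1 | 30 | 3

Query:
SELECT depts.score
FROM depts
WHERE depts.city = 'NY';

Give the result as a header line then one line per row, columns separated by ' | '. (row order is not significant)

== RESULT ==
depts.score
5

Derivation:
After WHERE (1 rows):
depts.price | depts.city | depts.amt | depts.score
6 | NY | 6 | 5
After SELECT (1 rows):
depts.score
5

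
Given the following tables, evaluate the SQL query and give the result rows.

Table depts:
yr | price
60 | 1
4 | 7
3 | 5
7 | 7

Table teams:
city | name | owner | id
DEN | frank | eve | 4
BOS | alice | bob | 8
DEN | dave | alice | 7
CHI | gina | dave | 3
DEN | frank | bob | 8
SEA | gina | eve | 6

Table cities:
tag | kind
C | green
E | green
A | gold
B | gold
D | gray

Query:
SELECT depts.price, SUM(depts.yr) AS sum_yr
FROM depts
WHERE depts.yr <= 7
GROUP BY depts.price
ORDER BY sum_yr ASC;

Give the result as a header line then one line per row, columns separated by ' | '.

== RESULT ==
depts.price | sum_yr
5 | 3
7 | 11

Derivation:
After WHERE (3 rows):
depts.yr | depts.price
4 | 7
3 | 5
7 | 7
After GROUP BY (2 rows):
depts.price | sum_yr
7 | 11
5 | 3
After ORDER BY (2 rows):
depts.price | sum_yr
5 | 3
7 | 11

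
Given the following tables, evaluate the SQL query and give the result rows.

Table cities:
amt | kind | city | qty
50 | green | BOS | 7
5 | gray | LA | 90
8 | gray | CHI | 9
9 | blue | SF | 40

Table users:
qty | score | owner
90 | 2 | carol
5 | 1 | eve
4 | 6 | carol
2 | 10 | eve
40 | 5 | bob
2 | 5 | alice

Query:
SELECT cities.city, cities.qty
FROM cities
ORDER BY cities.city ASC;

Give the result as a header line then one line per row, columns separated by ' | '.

After SELECT (4 rows):
cities.city | cities.qty
BOS | 7
LA | 90
CHI | 9
SF | 40
After ORDER BY (4 rows):
cities.city | cities.qty
BOS | 7
CHI | 9
LA | 90
SF | 40

== RESULT ==
cities.city | cities.qty
BOS | 7
CHI | 9
LA | 90
SF | 40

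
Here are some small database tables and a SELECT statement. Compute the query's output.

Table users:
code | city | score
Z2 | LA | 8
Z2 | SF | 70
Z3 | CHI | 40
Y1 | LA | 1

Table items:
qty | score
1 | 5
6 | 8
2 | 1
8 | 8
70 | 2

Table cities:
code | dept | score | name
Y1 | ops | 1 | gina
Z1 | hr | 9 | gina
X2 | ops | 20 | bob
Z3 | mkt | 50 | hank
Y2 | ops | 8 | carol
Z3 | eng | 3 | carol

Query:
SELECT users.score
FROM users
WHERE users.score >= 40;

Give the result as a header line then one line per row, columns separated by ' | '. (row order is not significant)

After WHERE (2 rows):
users.code | users.city | users.score
Z2 | SF | 70
Z3 | CHI | 40
After SELECT (2 rows):
users.score
70
40

== RESULT ==
users.score
70
40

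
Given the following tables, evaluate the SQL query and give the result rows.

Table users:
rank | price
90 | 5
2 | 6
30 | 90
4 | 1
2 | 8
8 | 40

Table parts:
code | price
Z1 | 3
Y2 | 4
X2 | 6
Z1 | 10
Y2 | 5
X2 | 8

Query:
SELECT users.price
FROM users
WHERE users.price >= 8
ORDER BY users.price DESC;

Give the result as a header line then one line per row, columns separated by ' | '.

== RESULT ==
users.price
90
40
8

Derivation:
After WHERE (3 rows):
users.rank | users.price
30 | 90
2 | 8
8 | 40
After SELECT (3 rows):
users.price
90
8
40
After ORDER BY (3 rows):
users.price
90
40
8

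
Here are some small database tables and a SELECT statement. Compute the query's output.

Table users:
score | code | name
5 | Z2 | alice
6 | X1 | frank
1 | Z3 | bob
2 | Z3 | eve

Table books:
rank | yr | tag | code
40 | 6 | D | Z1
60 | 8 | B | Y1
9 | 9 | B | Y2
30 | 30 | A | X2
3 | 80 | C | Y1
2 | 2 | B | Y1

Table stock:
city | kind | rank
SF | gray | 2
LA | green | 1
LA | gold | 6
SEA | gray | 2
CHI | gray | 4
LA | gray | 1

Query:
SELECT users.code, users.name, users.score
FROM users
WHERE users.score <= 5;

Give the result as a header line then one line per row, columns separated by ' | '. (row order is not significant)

After WHERE (3 rows):
users.score | users.code | users.name
5 | Z2 | alice
1 | Z3 | bob
2 | Z3 | eve
After SELECT (3 rows):
users.code | users.name | users.score
Z2 | alice | 5
Z3 | bob | 1
Z3 | eve | 2

== RESULT ==
users.code | users.name | users.score
Z2 | alice | 5
Z3 | bob | 1
Z3 | eve | 2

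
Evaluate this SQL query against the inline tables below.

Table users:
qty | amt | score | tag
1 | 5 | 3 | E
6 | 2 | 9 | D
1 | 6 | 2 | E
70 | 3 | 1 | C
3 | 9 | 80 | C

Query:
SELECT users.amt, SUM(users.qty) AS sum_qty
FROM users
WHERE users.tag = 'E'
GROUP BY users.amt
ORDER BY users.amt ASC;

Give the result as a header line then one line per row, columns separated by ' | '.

== RESULT ==
users.amt | sum_qty
5 | 1
6 | 1

Derivation:
After WHERE (2 rows):
users.qty | users.amt | users.score | users.tag
1 | 5 | 3 | E
1 | 6 | 2 | E
After GROUP BY (2 rows):
users.amt | sum_qty
5 | 1
6 | 1
After ORDER BY (2 rows):
users.amt | sum_qty
5 | 1
6 | 1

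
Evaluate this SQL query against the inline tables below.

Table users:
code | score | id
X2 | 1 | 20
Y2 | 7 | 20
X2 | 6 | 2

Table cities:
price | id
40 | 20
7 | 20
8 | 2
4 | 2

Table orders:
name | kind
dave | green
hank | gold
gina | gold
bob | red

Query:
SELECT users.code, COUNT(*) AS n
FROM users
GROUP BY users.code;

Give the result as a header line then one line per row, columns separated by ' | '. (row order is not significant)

== RESULT ==
users.code | n
X2 | 2
Y2 | 1

Derivation:
After GROUP BY (2 rows):
users.code | n
X2 | 2
Y2 | 1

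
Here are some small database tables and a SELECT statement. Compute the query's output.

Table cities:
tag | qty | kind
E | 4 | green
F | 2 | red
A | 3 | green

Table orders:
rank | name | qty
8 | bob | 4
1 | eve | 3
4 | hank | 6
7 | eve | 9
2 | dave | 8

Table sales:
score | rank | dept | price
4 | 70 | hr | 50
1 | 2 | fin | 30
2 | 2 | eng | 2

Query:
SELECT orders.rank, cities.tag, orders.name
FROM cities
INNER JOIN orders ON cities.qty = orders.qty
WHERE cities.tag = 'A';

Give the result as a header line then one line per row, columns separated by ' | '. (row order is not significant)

== RESULT ==
orders.rank | cities.tag | orders.name
1 | A | eve

Derivation:
After JOIN orders (2 rows):
cities.tag | cities.qty | cities.kind | orders.rank | orders.name | orders.qty
E | 4 | green | 8 | bob | 4
A | 3 | green | 1 | eve | 3
After WHERE (1 rows):
cities.tag | cities.qty | cities.kind | orders.rank | orders.name | orders.qty
A | 3 | green | 1 | eve | 3
After SELECT (1 rows):
orders.rank | cities.tag | orders.name
1 | A | eve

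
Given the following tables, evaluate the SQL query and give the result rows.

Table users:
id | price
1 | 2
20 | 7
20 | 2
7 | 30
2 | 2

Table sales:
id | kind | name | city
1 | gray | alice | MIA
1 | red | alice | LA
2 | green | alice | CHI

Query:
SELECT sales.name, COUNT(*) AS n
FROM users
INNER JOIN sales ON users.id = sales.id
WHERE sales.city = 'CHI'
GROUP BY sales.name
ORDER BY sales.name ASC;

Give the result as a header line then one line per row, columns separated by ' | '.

After JOIN sales (3 rows):
users.id | users.price | sales.id | sales.kind | sales.name | sales.city
1 | 2 | 1 | gray | alice | MIA
1 | 2 | 1 | red | alice | LA
2 | 2 | 2 | green | alice | CHI
After WHERE (1 rows):
users.id | users.price | sales.id | sales.kind | sales.name | sales.city
2 | 2 | 2 | green | alice | CHI
After GROUP BY (1 rows):
sales.name | n
alice | 1
After ORDER BY (1 rows):
sales.name | n
alice | 1

== RESULT ==
sales.name | n
alice | 1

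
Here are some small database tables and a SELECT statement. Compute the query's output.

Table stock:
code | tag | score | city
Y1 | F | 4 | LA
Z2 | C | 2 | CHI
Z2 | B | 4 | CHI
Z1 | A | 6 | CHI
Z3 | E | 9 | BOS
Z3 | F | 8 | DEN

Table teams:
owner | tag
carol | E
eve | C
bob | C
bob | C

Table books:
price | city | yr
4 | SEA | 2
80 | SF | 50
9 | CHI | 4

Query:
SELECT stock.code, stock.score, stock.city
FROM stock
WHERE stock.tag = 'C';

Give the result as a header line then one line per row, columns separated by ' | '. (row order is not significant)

== RESULT ==
stock.code | stock.score | stock.city
Z2 | 2 | CHI

Derivation:
After WHERE (1 rows):
stock.code | stock.tag | stock.score | stock.city
Z2 | C | 2 | CHI
After SELECT (1 rows):
stock.code | stock.score | stock.city
Z2 | 2 | CHI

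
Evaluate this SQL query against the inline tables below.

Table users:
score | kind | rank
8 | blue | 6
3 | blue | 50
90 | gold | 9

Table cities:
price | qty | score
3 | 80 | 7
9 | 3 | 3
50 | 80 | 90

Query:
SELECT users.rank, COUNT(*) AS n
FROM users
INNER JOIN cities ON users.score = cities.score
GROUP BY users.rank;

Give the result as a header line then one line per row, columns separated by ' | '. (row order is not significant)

After JOIN cities (2 rows):
users.score | users.kind | users.rank | cities.price | cities.qty | cities.score
3 | blue | 50 | 9 | 3 | 3
90 | gold | 9 | 50 | 80 | 90
After GROUP BY (2 rows):
users.rank | n
50 | 1
9 | 1

== RESULT ==
users.rank | n
50 | 1
9 | 1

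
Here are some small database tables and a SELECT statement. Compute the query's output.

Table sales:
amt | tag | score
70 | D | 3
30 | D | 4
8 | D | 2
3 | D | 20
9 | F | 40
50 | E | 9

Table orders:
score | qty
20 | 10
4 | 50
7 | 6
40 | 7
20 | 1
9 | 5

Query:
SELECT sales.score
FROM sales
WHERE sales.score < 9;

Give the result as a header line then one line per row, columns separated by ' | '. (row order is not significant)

== RESULT ==
sales.score
3
4
2

Derivation:
After WHERE (3 rows):
sales.amt | sales.tag | sales.score
70 | D | 3
30 | D | 4
8 | D | 2
After SELECT (3 rows):
sales.score
3
4
2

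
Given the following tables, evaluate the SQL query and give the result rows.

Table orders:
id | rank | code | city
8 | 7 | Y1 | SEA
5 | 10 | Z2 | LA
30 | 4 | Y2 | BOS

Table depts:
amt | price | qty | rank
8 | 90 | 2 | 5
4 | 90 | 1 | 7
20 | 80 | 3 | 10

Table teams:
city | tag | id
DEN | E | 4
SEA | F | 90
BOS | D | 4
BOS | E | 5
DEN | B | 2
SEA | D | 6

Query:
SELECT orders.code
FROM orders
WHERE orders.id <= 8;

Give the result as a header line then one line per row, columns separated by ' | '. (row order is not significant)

== RESULT ==
orders.code
Y1
Z2

Derivation:
After WHERE (2 rows):
orders.id | orders.rank | orders.code | orders.city
8 | 7 | Y1 | SEA
5 | 10 | Z2 | LA
After SELECT (2 rows):
orders.code
Y1
Z2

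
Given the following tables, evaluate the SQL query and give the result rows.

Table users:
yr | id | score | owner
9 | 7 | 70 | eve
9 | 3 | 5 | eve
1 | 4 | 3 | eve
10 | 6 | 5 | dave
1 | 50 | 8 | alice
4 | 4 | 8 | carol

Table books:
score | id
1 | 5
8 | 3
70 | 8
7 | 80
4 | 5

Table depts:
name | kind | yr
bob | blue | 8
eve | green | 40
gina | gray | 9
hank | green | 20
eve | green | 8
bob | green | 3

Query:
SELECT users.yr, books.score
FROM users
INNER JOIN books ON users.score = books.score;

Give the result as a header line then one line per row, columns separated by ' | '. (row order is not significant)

After JOIN books (3 rows):
users.yr | users.id | users.score | users.owner | books.score | books.id
9 | 7 | 70 | eve | 70 | 8
1 | 50 | 8 | alice | 8 | 3
4 | 4 | 8 | carol | 8 | 3
After SELECT (3 rows):
users.yr | books.score
9 | 70
1 | 8
4 | 8

== RESULT ==
users.yr | books.score
9 | 70
1 | 8
4 | 8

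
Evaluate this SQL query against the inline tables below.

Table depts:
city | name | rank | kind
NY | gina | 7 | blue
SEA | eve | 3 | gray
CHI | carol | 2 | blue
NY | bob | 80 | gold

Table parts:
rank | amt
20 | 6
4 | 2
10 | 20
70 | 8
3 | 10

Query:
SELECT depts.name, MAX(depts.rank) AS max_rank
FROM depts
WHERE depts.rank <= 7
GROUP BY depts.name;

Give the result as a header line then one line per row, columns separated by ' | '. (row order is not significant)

== RESULT ==
depts.name | max_rank
gina | 7
eve | 3
carol | 2

Derivation:
After WHERE (3 rows):
depts.city | depts.name | depts.rank | depts.kind
NY | gina | 7 | blue
SEA | eve | 3 | gray
CHI | carol | 2 | blue
After GROUP BY (3 rows):
depts.name | max_rank
gina | 7
eve | 3
carol | 2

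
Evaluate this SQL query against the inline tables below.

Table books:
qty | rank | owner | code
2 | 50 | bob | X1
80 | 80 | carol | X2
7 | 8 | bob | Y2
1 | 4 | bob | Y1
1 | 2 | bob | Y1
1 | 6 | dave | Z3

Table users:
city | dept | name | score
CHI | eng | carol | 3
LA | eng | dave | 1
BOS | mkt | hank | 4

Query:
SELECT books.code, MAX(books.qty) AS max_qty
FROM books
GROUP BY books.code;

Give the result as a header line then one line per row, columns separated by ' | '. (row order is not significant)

After GROUP BY (5 rows):
books.code | max_qty
X1 | 2
X2 | 80
Y2 | 7
Y1 | 1
Z3 | 1

== RESULT ==
books.code | max_qty
X1 | 2
X2 | 80
Y2 | 7
Y1 | 1
Z3 | 1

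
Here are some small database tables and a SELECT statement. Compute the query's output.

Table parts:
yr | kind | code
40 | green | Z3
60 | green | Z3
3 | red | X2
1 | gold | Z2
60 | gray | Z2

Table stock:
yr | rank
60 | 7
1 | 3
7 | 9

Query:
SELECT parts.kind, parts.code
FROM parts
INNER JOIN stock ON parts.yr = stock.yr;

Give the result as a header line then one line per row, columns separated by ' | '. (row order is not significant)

== RESULT ==
parts.kind | parts.code
green | Z3
gold | Z2
gray | Z2

Derivation:
After JOIN stock (3 rows):
parts.yr | parts.kind | parts.code | stock.yr | stock.rank
60 | green | Z3 | 60 | 7
1 | gold | Z2 | 1 | 3
60 | gray | Z2 | 60 | 7
After SELECT (3 rows):
parts.kind | parts.code
green | Z3
gold | Z2
gray | Z2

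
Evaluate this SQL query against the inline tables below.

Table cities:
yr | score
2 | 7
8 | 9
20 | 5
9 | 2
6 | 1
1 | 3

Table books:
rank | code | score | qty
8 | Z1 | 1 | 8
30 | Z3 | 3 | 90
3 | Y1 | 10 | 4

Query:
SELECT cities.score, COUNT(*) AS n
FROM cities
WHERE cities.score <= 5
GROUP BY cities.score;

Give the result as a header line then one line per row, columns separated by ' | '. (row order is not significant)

== RESULT ==
cities.score | n
5 | 1
2 | 1
1 | 1
3 | 1

Derivation:
After WHERE (4 rows):
cities.yr | cities.score
20 | 5
9 | 2
6 | 1
1 | 3
After GROUP BY (4 rows):
cities.score | n
5 | 1
2 | 1
1 | 1
3 | 1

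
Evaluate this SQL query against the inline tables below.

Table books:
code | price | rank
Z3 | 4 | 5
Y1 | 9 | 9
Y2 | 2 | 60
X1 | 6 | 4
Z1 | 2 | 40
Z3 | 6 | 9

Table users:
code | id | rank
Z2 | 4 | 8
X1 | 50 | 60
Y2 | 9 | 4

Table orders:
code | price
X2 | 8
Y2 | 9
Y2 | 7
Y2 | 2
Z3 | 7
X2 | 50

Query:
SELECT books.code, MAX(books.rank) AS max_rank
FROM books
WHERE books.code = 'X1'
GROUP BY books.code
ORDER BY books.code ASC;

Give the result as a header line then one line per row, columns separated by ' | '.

After WHERE (1 rows):
books.code | books.price | books.rank
X1 | 6 | 4
After GROUP BY (1 rows):
books.code | max_rank
X1 | 4
After ORDER BY (1 rows):
books.code | max_rank
X1 | 4

== RESULT ==
books.code | max_rank
X1 | 4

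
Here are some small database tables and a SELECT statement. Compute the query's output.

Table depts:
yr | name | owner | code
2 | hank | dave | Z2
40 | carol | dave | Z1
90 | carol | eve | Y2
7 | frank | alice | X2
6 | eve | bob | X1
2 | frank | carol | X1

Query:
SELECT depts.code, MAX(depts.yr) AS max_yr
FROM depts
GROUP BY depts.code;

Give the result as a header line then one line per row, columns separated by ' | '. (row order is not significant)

== RESULT ==
depts.code | max_yr
Z2 | 2
Z1 | 40
Y2 | 90
X2 | 7
X1 | 6

Derivation:
After GROUP BY (5 rows):
depts.code | max_yr
Z2 | 2
Z1 | 40
Y2 | 90
X2 | 7
X1 | 6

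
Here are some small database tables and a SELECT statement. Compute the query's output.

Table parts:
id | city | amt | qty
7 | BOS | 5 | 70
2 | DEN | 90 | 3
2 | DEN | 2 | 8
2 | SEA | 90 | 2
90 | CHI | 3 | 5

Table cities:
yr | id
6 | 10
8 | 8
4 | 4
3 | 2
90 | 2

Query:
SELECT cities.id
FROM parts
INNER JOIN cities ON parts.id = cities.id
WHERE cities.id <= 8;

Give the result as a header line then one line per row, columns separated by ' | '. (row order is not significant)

After JOIN cities (6 rows):
parts.id | parts.city | parts.amt | parts.qty | cities.yr | cities.id
2 | DEN | 90 | 3 | 3 | 2
2 | DEN | 90 | 3 | 90 | 2
2 | DEN | 2 | 8 | 3 | 2
2 | DEN | 2 | 8 | 90 | 2
2 | SEA | 90 | 2 | 3 | 2
2 | SEA | 90 | 2 | 90 | 2
After WHERE (6 rows):
parts.id | parts.city | parts.amt | parts.qty | cities.yr | cities.id
2 | DEN | 90 | 3 | 3 | 2
2 | DEN | 90 | 3 | 90 | 2
2 | DEN | 2 | 8 | 3 | 2
2 | DEN | 2 | 8 | 90 | 2
2 | SEA | 90 | 2 | 3 | 2
2 | SEA | 90 | 2 | 90 | 2
After SELECT (6 rows):
cities.id
2
2
2
2
2
2

== RESULT ==
cities.id
2
2
2
2
2
2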